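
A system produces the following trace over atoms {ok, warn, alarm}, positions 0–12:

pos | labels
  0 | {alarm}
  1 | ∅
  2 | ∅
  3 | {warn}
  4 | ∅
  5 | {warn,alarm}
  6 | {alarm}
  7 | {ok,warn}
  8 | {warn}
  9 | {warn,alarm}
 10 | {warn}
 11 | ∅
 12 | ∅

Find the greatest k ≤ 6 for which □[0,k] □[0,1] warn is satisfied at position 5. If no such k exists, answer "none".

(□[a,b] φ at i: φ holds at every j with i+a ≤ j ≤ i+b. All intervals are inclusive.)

none

□[0,1] warn must hold from j=5 onward; find where it first fails.
  j=5: fails → no k works.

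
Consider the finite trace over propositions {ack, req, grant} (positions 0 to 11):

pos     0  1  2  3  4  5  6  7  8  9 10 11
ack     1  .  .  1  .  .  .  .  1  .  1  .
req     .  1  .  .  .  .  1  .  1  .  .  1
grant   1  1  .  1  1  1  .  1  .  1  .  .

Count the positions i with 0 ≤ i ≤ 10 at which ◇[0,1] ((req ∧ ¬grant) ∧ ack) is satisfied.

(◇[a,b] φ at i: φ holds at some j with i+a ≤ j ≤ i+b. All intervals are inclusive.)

Evaluate at each i in [0,10]:
  i=0: ✗ (none in [0,1])
  i=1: ✗ (none in [1,2])
  i=2: ✗ (none in [2,3])
  i=3: ✗ (none in [3,4])
  i=4: ✗ (none in [4,5])
  i=5: ✗ (none in [5,6])
  i=6: ✗ (none in [6,7])
  i=7: ✓ (witness j=8)
  i=8: ✓ (witness j=8)
  i=9: ✗ (none in [9,10])
  i=10: ✗ (none in [10,11])
Positions where it holds: {7, 8} → 2.

2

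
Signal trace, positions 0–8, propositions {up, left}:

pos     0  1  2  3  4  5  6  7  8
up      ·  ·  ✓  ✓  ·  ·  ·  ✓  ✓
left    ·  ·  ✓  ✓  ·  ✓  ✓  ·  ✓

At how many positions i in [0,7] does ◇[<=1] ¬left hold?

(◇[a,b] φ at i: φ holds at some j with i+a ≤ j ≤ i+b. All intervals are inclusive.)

6

Evaluate at each i in [0,7]:
  i=0: ✓ (witness j=0)
  i=1: ✓ (witness j=1)
  i=2: ✗ (none in [2,3])
  i=3: ✓ (witness j=4)
  i=4: ✓ (witness j=4)
  i=5: ✗ (none in [5,6])
  i=6: ✓ (witness j=7)
  i=7: ✓ (witness j=7)
Positions where it holds: {0, 1, 3, 4, 6, 7} → 6.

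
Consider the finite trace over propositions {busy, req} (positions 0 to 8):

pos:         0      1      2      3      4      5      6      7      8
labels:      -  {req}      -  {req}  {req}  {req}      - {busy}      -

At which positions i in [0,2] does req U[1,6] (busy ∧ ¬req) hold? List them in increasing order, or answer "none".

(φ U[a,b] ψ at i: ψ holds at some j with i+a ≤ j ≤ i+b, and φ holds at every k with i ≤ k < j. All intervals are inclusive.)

Evaluate at each i in [0,2]:
  i=0: ✗ (no rhs in [1,6])
  i=1: ✗ (lhs fails at k=2 before rhs at j=7)
  i=2: ✗ (lhs fails at k=2 before rhs at j=7)

none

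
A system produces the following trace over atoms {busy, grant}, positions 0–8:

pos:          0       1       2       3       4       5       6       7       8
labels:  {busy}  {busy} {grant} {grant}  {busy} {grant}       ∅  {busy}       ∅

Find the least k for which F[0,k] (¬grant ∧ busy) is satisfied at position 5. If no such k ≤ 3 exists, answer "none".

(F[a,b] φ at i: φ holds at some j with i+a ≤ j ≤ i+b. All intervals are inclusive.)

2

Scan j = 5,6,… for (¬grant ∧ busy):
  j=5: fails
  j=6: fails
  j=7: holds
First hit at j=7, so smallest k = 7-5 = 2.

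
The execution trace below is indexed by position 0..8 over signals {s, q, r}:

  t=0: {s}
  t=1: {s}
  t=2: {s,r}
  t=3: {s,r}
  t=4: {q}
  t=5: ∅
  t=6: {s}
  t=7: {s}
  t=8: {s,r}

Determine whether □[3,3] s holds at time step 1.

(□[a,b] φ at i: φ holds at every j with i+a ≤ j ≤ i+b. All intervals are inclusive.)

No

Check s at every j in [4,4]:
  j=4: false
Fails at j=4 → formula fails.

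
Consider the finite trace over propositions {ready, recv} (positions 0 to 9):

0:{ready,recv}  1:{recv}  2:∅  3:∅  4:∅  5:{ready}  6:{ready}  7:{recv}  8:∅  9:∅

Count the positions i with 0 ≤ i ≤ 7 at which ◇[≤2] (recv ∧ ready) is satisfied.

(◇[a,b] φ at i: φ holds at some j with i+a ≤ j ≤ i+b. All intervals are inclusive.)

1

Evaluate at each i in [0,7]:
  i=0: ✓ (witness j=0)
  i=1: ✗ (none in [1,3])
  i=2: ✗ (none in [2,4])
  i=3: ✗ (none in [3,5])
  i=4: ✗ (none in [4,6])
  i=5: ✗ (none in [5,7])
  i=6: ✗ (none in [6,8])
  i=7: ✗ (none in [7,9])
Positions where it holds: {0} → 1.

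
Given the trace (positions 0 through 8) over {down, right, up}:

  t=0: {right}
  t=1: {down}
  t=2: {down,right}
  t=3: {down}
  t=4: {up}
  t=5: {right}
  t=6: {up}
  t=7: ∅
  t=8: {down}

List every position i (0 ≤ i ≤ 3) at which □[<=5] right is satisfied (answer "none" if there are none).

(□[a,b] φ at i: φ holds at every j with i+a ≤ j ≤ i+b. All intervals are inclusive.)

Evaluate at each i in [0,3]:
  i=0: ✗ (fails at j=1)
  i=1: ✗ (fails at j=1)
  i=2: ✗ (fails at j=3)
  i=3: ✗ (fails at j=3)

none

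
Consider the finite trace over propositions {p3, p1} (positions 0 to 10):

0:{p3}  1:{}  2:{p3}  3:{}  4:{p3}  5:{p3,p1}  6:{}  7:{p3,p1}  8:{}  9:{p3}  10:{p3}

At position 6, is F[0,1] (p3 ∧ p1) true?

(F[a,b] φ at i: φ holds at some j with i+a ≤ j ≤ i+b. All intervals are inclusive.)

True

Check (p3 ∧ p1) at each j in [6,7]:
  j=6: false
  j=7: true
Found at j=7 → formula holds.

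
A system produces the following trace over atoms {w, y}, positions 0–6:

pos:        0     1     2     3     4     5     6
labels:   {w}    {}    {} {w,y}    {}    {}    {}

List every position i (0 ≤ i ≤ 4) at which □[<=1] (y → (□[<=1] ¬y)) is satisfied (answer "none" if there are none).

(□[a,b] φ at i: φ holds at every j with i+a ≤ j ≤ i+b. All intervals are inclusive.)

0, 1, 4

Evaluate at each i in [0,4]:
  i=0: ✓ (all of [0,1])
  i=1: ✓ (all of [1,2])
  i=2: ✗ (fails at j=3)
  i=3: ✗ (fails at j=3)
  i=4: ✓ (all of [4,5])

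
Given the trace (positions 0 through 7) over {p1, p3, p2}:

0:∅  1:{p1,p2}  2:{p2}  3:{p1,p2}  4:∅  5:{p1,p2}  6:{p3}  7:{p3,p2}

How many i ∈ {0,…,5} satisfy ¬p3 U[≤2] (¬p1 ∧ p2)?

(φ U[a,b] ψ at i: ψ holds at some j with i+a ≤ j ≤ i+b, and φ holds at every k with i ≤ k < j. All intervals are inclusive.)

3

Evaluate at each i in [0,5]:
  i=0: ✓ (rhs at j=2; lhs holds on [0,1])
  i=1: ✓ (rhs at j=2; lhs holds on [1,1])
  i=2: ✓ (rhs at j=2)
  i=3: ✗ (no rhs in [3,5])
  i=4: ✗ (no rhs in [4,6])
  i=5: ✗ (lhs fails at k=6 before rhs at j=7)
Positions where it holds: {0, 1, 2} → 3.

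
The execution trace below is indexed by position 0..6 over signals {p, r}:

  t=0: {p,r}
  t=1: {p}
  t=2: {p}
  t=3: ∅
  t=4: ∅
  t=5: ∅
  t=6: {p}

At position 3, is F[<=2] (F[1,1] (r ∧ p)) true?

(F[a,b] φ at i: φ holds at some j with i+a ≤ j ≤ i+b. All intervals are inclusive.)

Check F[1,1] (r ∧ p) at each j in [3,5]:
  j=3: fails (none in [4,4])
  j=4: fails (none in [5,5])
  j=5: fails (none in [6,6])
No position in the window satisfies it → formula fails.

No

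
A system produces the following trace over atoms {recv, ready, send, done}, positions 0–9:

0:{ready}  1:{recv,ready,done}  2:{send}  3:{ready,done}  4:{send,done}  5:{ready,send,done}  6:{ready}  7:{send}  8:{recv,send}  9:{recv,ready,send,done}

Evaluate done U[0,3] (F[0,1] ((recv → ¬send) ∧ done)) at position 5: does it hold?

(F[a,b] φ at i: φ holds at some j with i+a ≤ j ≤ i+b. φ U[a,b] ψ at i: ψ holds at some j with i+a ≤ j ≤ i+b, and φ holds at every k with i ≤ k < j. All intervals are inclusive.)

Need some j in [5,8] with F[0,1] ((recv → ¬send) ∧ done), and done at every k in [5,j-1].
  j=5: F[0,1] ((recv → ¬send) ∧ done) holds; no prefix to check → satisfied.

True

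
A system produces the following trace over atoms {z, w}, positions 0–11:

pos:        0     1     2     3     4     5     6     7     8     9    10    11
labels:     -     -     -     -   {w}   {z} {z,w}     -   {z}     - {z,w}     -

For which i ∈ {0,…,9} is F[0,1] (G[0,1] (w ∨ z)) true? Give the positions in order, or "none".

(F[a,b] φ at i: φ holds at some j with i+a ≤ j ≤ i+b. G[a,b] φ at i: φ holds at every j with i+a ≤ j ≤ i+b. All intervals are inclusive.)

3, 4, 5

Evaluate at each i in [0,9]:
  i=0: ✗ (none in [0,1])
  i=1: ✗ (none in [1,2])
  i=2: ✗ (none in [2,3])
  i=3: ✓ (witness j=4)
  i=4: ✓ (witness j=4)
  i=5: ✓ (witness j=5)
  i=6: ✗ (none in [6,7])
  i=7: ✗ (none in [7,8])
  i=8: ✗ (none in [8,9])
  i=9: ✗ (none in [9,10])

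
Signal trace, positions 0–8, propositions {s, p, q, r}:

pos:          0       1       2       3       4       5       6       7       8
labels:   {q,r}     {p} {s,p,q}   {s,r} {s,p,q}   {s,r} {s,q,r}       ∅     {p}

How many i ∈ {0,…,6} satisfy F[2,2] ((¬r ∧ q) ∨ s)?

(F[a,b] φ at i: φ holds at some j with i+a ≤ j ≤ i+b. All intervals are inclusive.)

Evaluate at each i in [0,6]:
  i=0: ✓ (witness j=2)
  i=1: ✓ (witness j=3)
  i=2: ✓ (witness j=4)
  i=3: ✓ (witness j=5)
  i=4: ✓ (witness j=6)
  i=5: ✗ (none in [7,7])
  i=6: ✗ (none in [8,8])
Positions where it holds: {0, 1, 2, 3, 4} → 5.

5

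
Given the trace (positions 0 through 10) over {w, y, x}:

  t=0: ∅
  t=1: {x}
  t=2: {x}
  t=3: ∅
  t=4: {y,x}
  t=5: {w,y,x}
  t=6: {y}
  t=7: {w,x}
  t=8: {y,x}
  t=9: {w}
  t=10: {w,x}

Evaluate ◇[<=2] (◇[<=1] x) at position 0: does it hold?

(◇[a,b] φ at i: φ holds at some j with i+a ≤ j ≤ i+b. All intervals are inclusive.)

True

Check ◇[<=1] x at each j in [0,2]:
  j=0: holds (witness at 1)
  j=1: holds (witness at 1)
  j=2: holds (witness at 2)
Found at j=0 → formula holds.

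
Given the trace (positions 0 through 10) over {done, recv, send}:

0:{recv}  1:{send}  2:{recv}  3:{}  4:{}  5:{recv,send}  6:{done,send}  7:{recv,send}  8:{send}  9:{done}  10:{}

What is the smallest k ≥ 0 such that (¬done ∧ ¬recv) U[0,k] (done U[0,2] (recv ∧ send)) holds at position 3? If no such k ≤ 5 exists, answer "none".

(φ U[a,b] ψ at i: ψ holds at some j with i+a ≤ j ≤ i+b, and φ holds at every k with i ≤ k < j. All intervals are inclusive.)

Need earliest j ≥ 3 with (done U[0,2] (recv ∧ send)), and (¬done ∧ ¬recv) at every k in [3,j-1].
  j=3: rhs fails.
  j=4: rhs fails.
  j=5: rhs holds; lhs holds on [3,4]. k = 2.

2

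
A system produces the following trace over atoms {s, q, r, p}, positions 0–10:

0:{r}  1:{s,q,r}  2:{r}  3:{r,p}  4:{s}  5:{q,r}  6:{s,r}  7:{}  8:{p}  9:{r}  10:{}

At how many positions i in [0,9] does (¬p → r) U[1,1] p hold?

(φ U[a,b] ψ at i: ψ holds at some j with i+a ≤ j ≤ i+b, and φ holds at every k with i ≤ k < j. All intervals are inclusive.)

1

Evaluate at each i in [0,9]:
  i=0: ✗ (no rhs in [1,1])
  i=1: ✗ (no rhs in [2,2])
  i=2: ✓ (rhs at j=3; lhs holds on [2,2])
  i=3: ✗ (no rhs in [4,4])
  i=4: ✗ (no rhs in [5,5])
  i=5: ✗ (no rhs in [6,6])
  i=6: ✗ (no rhs in [7,7])
  i=7: ✗ (lhs fails at k=7 before rhs at j=8)
  i=8: ✗ (no rhs in [9,9])
  i=9: ✗ (no rhs in [10,10])
Positions where it holds: {2} → 1.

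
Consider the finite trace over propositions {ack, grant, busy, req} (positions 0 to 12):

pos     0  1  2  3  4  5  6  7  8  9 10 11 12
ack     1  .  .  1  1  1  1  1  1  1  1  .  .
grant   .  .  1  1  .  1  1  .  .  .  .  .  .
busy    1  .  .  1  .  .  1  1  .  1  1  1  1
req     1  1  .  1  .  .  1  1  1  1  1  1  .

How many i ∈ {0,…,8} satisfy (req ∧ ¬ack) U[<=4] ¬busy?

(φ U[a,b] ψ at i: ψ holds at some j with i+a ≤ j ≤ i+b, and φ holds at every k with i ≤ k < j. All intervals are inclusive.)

Evaluate at each i in [0,8]:
  i=0: ✗ (lhs fails at k=0 before rhs at j=1)
  i=1: ✓ (rhs at j=1)
  i=2: ✓ (rhs at j=2)
  i=3: ✗ (lhs fails at k=3 before rhs at j=4)
  i=4: ✓ (rhs at j=4)
  i=5: ✓ (rhs at j=5)
  i=6: ✗ (lhs fails at k=6 before rhs at j=8)
  i=7: ✗ (lhs fails at k=7 before rhs at j=8)
  i=8: ✓ (rhs at j=8)
Positions where it holds: {1, 2, 4, 5, 8} → 5.

5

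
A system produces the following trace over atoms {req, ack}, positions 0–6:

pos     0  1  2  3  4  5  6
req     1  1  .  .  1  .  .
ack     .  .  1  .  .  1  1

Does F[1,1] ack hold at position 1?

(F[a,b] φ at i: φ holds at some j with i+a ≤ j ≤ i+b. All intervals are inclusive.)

Check ack at each j in [2,2]:
  j=2: true
Found at j=2 → formula holds.

Holds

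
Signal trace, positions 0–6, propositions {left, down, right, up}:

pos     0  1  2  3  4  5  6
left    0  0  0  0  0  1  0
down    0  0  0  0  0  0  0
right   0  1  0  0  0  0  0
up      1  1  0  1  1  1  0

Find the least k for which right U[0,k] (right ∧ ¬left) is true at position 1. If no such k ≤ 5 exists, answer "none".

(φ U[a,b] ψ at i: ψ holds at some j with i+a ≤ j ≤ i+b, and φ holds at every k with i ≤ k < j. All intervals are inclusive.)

0

Need earliest j ≥ 1 with (right ∧ ¬left), and right at every k in [1,j-1].
  j=1: rhs holds (empty prefix). k = 0.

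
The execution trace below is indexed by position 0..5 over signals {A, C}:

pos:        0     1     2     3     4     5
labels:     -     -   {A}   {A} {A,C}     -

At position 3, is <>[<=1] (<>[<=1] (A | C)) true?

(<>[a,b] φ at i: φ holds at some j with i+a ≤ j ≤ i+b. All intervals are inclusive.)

Holds

Check <>[<=1] (A | C) at each j in [3,4]:
  j=3: holds (witness at 3)
  j=4: holds (witness at 4)
Found at j=3 → formula holds.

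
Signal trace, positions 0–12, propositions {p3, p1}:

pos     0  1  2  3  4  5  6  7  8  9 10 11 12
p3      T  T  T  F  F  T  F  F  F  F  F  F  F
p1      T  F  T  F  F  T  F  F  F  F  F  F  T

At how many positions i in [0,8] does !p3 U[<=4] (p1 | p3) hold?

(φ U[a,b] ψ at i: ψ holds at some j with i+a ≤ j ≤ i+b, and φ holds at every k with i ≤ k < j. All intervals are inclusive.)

Evaluate at each i in [0,8]:
  i=0: ✓ (rhs at j=0)
  i=1: ✓ (rhs at j=1)
  i=2: ✓ (rhs at j=2)
  i=3: ✓ (rhs at j=5; lhs holds on [3,4])
  i=4: ✓ (rhs at j=5; lhs holds on [4,4])
  i=5: ✓ (rhs at j=5)
  i=6: ✗ (no rhs in [6,10])
  i=7: ✗ (no rhs in [7,11])
  i=8: ✓ (rhs at j=12; lhs holds on [8,11])
Positions where it holds: {0, 1, 2, 3, 4, 5, 8} → 7.

7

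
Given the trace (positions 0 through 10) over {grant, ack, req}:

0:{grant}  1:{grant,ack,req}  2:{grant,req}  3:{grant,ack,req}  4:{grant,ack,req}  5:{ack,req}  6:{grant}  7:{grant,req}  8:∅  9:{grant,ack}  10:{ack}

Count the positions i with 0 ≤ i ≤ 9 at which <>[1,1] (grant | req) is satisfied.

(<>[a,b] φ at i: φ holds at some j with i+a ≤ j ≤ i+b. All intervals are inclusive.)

8

Evaluate at each i in [0,9]:
  i=0: ✓ (witness j=1)
  i=1: ✓ (witness j=2)
  i=2: ✓ (witness j=3)
  i=3: ✓ (witness j=4)
  i=4: ✓ (witness j=5)
  i=5: ✓ (witness j=6)
  i=6: ✓ (witness j=7)
  i=7: ✗ (none in [8,8])
  i=8: ✓ (witness j=9)
  i=9: ✗ (none in [10,10])
Positions where it holds: {0, 1, 2, 3, 4, 5, 6, 8} → 8.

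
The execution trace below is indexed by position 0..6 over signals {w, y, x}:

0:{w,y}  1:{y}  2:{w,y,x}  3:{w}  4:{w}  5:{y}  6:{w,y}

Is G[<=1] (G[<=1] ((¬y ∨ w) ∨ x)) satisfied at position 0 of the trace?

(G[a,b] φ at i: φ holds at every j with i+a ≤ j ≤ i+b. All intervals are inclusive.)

Does not hold

Check G[<=1] ((¬y ∨ w) ∨ x) at every j in [0,1]:
  j=0: fails at 1
  j=1: fails at 1
Fails at j=0 → formula fails.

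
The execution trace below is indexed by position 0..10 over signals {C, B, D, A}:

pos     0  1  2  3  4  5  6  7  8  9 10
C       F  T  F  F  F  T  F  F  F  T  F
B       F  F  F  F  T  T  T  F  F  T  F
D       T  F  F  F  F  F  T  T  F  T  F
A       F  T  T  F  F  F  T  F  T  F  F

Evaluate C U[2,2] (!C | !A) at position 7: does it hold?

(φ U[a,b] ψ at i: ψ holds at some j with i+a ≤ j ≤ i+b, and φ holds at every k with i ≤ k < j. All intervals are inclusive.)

False

Need some j in [9,9] with (!C | !A), and C at every k in [7,j-1].
  j=9: (!C | !A) holds, but C fails at k=7 → not this j.
No j in the window works → until fails.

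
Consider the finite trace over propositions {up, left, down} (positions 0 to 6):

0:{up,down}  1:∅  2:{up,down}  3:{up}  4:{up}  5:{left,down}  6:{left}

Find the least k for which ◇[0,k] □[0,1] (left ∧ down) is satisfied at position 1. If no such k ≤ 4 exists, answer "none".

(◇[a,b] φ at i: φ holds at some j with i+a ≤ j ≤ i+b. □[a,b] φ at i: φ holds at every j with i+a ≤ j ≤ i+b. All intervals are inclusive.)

Scan j = 1,2,… for □[0,1] (left ∧ down):
  j=1: fails
  j=2: fails
  j=3: fails
  j=4: fails
  j=5: fails
No j in [1,5] satisfies it → none.

none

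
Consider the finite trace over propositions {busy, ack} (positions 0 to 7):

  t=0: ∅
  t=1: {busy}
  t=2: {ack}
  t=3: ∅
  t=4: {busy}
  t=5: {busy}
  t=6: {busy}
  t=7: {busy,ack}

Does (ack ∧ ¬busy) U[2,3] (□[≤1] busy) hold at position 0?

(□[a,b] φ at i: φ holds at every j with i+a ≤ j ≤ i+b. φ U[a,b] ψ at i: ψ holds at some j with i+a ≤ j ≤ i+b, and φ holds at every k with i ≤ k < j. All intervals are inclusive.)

Need some j in [2,3] with □[≤1] busy, and (ack ∧ ¬busy) at every k in [0,j-1].
  j=2: □[≤1] busy — fails at 2.
  j=3: □[≤1] busy — fails at 3.
No j in the window works → until fails.

Does not hold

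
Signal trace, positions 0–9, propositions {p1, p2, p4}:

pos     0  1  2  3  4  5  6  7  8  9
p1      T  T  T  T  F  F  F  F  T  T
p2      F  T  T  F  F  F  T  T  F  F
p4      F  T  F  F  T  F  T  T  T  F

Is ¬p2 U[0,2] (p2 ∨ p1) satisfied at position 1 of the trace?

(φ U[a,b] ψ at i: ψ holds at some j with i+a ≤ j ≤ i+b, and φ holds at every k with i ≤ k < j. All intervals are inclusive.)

Yes

Need some j in [1,3] with (p2 ∨ p1), and ¬p2 at every k in [1,j-1].
  j=1: (p2 ∨ p1) holds; no prefix to check → satisfied.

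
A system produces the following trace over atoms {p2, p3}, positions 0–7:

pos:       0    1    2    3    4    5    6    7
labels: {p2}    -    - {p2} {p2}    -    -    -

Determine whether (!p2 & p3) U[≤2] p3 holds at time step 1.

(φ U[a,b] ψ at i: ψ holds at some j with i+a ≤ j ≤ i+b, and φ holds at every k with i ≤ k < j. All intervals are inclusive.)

No

Need some j in [1,3] with p3, and (!p2 & p3) at every k in [1,j-1].
  j=1: p3 false.
  j=2: p3 false.
  j=3: p3 false.
No j in the window works → until fails.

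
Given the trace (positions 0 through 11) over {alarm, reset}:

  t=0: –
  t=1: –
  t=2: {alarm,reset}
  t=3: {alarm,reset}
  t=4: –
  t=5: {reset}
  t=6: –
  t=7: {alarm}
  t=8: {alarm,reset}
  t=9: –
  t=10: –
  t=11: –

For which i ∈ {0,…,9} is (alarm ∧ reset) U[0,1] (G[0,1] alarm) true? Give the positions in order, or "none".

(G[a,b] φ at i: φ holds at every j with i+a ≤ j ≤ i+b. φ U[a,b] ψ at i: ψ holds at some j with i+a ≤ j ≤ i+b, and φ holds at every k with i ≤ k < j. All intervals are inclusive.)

2, 7

Evaluate at each i in [0,9]:
  i=0: ✗ (no rhs in [0,1])
  i=1: ✗ (lhs fails at k=1 before rhs at j=2)
  i=2: ✓ (rhs at j=2)
  i=3: ✗ (no rhs in [3,4])
  i=4: ✗ (no rhs in [4,5])
  i=5: ✗ (no rhs in [5,6])
  i=6: ✗ (lhs fails at k=6 before rhs at j=7)
  i=7: ✓ (rhs at j=7)
  i=8: ✗ (no rhs in [8,9])
  i=9: ✗ (no rhs in [9,10])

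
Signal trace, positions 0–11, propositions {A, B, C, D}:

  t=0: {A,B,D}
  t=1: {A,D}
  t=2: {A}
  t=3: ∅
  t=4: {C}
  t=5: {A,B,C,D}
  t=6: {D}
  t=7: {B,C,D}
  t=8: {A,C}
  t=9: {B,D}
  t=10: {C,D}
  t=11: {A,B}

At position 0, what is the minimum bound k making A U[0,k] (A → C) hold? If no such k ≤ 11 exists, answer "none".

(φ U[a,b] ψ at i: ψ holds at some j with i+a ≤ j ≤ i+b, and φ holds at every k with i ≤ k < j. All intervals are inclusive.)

Need earliest j ≥ 0 with (A → C), and A at every k in [0,j-1].
  j=0: rhs fails.
  j=1: rhs fails.
  j=2: rhs fails.
  j=3: rhs holds; lhs holds on [0,2]. k = 3.

3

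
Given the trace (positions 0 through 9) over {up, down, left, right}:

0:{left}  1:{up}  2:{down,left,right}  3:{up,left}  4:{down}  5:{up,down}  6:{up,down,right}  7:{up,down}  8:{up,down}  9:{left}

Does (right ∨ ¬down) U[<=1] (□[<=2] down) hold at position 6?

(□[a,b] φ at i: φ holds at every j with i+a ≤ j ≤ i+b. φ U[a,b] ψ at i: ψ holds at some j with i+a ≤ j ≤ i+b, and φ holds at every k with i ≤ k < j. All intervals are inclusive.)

Need some j in [6,7] with □[<=2] down, and (right ∨ ¬down) at every k in [6,j-1].
  j=6: □[<=2] down holds; no prefix to check → satisfied.

Holds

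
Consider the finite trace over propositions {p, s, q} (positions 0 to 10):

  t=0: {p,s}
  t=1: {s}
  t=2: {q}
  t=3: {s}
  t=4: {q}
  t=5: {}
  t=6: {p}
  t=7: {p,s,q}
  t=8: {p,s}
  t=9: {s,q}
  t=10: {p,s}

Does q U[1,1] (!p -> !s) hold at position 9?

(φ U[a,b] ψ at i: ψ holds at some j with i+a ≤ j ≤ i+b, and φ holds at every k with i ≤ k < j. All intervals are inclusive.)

True

Need some j in [10,10] with (!p -> !s), and q at every k in [9,j-1].
  j=10: (!p -> !s) holds; q holds at every k in [9,9] → satisfied.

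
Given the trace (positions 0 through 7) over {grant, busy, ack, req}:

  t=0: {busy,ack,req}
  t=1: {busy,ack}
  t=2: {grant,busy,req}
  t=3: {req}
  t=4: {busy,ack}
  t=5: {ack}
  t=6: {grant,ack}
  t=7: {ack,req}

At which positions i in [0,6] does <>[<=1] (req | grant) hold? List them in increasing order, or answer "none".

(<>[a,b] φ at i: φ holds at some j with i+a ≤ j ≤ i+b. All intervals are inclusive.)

0, 1, 2, 3, 5, 6

Evaluate at each i in [0,6]:
  i=0: ✓ (witness j=0)
  i=1: ✓ (witness j=2)
  i=2: ✓ (witness j=2)
  i=3: ✓ (witness j=3)
  i=4: ✗ (none in [4,5])
  i=5: ✓ (witness j=6)
  i=6: ✓ (witness j=6)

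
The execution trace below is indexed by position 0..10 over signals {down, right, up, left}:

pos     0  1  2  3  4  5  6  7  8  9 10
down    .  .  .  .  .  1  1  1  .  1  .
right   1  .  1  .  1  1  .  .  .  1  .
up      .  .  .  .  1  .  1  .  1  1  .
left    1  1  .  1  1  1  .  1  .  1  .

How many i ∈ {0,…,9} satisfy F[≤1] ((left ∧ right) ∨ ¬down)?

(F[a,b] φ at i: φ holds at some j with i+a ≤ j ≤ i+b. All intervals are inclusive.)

9

Evaluate at each i in [0,9]:
  i=0: ✓ (witness j=0)
  i=1: ✓ (witness j=1)
  i=2: ✓ (witness j=2)
  i=3: ✓ (witness j=3)
  i=4: ✓ (witness j=4)
  i=5: ✓ (witness j=5)
  i=6: ✗ (none in [6,7])
  i=7: ✓ (witness j=8)
  i=8: ✓ (witness j=8)
  i=9: ✓ (witness j=9)
Positions where it holds: {0, 1, 2, 3, 4, 5, 7, 8, 9} → 9.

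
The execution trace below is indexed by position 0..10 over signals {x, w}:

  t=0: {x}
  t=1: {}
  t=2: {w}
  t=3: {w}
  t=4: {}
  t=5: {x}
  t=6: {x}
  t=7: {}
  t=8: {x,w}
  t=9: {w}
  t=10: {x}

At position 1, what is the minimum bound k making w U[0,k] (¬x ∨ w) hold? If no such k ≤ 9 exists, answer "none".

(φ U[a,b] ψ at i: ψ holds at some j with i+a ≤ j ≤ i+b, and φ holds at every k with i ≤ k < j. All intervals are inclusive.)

Need earliest j ≥ 1 with (¬x ∨ w), and w at every k in [1,j-1].
  j=1: rhs holds (empty prefix). k = 0.

0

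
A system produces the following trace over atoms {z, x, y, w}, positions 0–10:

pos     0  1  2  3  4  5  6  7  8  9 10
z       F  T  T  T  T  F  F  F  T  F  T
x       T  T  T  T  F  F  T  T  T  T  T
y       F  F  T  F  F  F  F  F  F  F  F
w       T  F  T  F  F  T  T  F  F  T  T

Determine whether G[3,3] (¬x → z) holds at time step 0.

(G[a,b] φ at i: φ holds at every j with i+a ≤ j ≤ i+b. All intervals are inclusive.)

Check (¬x → z) at every j in [3,3]:
  j=3: antecedent false → ✓
All positions satisfy it → formula holds.

Holds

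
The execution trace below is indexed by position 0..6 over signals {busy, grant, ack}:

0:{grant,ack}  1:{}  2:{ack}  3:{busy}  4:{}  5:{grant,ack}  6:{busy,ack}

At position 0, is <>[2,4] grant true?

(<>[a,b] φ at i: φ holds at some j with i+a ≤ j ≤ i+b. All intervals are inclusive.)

No

Check grant at each j in [2,4]:
  j=2: false
  j=3: false
  j=4: false
No position in the window satisfies it → formula fails.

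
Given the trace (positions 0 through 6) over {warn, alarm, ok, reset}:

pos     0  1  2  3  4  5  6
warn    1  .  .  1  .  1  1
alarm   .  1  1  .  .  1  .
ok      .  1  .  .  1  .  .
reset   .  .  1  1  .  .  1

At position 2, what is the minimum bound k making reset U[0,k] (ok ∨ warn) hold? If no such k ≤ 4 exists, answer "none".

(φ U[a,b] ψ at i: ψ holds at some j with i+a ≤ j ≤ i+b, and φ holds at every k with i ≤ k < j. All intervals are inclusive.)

Need earliest j ≥ 2 with (ok ∨ warn), and reset at every k in [2,j-1].
  j=2: rhs fails.
  j=3: rhs holds; lhs holds on [2,2]. k = 1.

1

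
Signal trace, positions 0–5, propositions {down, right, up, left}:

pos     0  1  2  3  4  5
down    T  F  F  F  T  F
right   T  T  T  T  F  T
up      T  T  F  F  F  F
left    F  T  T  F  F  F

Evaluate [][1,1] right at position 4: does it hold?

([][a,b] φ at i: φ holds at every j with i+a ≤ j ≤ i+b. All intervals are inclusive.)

Check right at every j in [5,5]:
  j=5: true
All positions satisfy it → formula holds.

Holds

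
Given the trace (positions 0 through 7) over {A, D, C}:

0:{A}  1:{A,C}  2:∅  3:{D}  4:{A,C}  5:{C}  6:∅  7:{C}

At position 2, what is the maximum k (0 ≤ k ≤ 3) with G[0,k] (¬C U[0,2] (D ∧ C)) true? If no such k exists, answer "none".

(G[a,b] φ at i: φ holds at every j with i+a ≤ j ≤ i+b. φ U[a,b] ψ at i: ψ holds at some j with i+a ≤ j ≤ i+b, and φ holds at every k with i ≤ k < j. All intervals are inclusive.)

(¬C U[0,2] (D ∧ C)) must hold from j=2 onward; find where it first fails.
  j=2: fails → no k works.

none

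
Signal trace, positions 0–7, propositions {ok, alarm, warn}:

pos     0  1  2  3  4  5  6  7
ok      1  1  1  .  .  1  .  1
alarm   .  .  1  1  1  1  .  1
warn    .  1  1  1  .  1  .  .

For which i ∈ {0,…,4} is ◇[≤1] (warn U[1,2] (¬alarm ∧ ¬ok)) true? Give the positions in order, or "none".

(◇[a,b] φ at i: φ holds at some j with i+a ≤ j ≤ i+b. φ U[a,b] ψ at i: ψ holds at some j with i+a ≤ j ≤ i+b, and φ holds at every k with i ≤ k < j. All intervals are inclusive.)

4

Evaluate at each i in [0,4]:
  i=0: ✗ (none in [0,1])
  i=1: ✗ (none in [1,2])
  i=2: ✗ (none in [2,3])
  i=3: ✗ (none in [3,4])
  i=4: ✓ (witness j=5)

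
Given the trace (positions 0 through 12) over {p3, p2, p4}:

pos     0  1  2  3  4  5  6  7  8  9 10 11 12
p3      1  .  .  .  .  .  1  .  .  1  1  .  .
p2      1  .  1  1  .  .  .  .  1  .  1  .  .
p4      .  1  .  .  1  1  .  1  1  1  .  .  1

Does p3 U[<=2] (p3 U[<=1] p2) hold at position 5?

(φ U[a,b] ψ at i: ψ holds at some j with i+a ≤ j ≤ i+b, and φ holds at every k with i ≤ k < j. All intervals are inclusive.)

Need some j in [5,7] with (p3 U[<=1] p2), and p3 at every k in [5,j-1].
  j=5: (p3 U[<=1] p2) — fails.
  j=6: (p3 U[<=1] p2) — fails.
  j=7: (p3 U[<=1] p2) — fails.
No j in the window works → until fails.

Does not hold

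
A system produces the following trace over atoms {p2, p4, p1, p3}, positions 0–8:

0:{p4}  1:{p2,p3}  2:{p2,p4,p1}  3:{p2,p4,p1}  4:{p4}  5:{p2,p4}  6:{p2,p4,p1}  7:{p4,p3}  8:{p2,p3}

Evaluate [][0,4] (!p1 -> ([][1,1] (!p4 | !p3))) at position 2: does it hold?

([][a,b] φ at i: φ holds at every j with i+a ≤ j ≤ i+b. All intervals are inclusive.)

Check (!p1 -> ([][1,1] (!p4 | !p3))) at every j in [2,6]:
  j=2: antecedent false → ✓
  j=3: antecedent false → ✓
  j=4: antecedent true; consequent holds on [5,5] → ✓
  j=5: antecedent true; consequent holds on [6,6] → ✓
  j=6: antecedent false → ✓
All positions satisfy it → formula holds.

True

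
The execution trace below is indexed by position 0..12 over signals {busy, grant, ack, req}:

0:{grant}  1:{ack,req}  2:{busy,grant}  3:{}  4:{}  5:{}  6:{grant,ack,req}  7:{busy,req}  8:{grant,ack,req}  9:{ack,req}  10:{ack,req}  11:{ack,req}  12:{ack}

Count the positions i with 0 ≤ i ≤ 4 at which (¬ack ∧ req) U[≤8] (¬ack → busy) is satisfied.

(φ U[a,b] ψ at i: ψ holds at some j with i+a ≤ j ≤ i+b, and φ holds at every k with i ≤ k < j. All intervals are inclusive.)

Evaluate at each i in [0,4]:
  i=0: ✗ (lhs fails at k=0 before rhs at j=1)
  i=1: ✓ (rhs at j=1)
  i=2: ✓ (rhs at j=2)
  i=3: ✗ (lhs fails at k=3 before rhs at j=6)
  i=4: ✗ (lhs fails at k=4 before rhs at j=6)
Positions where it holds: {1, 2} → 2.

2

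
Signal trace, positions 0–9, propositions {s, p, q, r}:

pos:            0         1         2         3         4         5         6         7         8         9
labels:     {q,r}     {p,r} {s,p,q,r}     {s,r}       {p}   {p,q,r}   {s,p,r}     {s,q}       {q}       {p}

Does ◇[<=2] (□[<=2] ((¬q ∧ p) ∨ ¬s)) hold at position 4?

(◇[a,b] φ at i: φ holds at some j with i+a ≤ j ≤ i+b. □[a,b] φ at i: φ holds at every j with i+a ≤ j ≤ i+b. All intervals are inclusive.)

Check □[<=2] ((¬q ∧ p) ∨ ¬s) at each j in [4,6]:
  j=4: holds on [4,6]
  j=5: fails at 7
  j=6: fails at 7
Found at j=4 → formula holds.

Yes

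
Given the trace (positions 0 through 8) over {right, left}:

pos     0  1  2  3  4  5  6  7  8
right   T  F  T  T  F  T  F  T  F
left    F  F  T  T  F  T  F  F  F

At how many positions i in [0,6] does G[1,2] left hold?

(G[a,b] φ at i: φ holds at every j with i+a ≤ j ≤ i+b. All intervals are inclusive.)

Evaluate at each i in [0,6]:
  i=0: ✗ (fails at j=1)
  i=1: ✓ (all of [2,3])
  i=2: ✗ (fails at j=4)
  i=3: ✗ (fails at j=4)
  i=4: ✗ (fails at j=6)
  i=5: ✗ (fails at j=6)
  i=6: ✗ (fails at j=7)
Positions where it holds: {1} → 1.

1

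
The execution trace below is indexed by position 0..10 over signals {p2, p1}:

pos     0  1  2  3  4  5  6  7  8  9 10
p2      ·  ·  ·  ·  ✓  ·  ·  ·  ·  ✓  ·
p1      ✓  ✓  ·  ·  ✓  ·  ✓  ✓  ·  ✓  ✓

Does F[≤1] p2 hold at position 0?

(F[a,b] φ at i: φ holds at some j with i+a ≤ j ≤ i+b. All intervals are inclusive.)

False

Check p2 at each j in [0,1]:
  j=0: false
  j=1: false
No position in the window satisfies it → formula fails.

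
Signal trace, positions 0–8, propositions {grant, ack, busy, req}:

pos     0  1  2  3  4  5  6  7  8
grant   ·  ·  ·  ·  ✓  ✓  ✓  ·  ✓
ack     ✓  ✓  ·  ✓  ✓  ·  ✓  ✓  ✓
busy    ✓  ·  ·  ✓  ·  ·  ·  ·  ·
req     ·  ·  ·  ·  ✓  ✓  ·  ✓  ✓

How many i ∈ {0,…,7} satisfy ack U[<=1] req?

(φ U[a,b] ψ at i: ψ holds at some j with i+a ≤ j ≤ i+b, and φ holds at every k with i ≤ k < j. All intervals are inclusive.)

Evaluate at each i in [0,7]:
  i=0: ✗ (no rhs in [0,1])
  i=1: ✗ (no rhs in [1,2])
  i=2: ✗ (no rhs in [2,3])
  i=3: ✓ (rhs at j=4; lhs holds on [3,3])
  i=4: ✓ (rhs at j=4)
  i=5: ✓ (rhs at j=5)
  i=6: ✓ (rhs at j=7; lhs holds on [6,6])
  i=7: ✓ (rhs at j=7)
Positions where it holds: {3, 4, 5, 6, 7} → 5.

5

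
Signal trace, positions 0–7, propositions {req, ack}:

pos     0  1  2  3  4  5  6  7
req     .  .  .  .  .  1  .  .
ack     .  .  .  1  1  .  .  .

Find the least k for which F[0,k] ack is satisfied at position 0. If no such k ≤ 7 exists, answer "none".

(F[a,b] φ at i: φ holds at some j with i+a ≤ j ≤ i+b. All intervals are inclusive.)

Scan j = 0,1,… for ack:
  j=0: fails
  j=1: fails
  j=2: fails
  j=3: holds
First hit at j=3, so smallest k = 3-0 = 3.

3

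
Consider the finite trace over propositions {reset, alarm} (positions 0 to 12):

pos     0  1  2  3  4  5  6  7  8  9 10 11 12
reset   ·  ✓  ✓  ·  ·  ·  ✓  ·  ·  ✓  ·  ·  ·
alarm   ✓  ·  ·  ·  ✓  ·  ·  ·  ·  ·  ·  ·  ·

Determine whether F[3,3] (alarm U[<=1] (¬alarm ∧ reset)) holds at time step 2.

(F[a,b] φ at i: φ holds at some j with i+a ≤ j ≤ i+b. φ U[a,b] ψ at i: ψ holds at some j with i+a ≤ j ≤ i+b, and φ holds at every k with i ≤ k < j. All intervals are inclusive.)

Check (alarm U[<=1] (¬alarm ∧ reset)) at each j in [5,5]:
  j=5: fails
No position in the window satisfies it → formula fails.

Does not hold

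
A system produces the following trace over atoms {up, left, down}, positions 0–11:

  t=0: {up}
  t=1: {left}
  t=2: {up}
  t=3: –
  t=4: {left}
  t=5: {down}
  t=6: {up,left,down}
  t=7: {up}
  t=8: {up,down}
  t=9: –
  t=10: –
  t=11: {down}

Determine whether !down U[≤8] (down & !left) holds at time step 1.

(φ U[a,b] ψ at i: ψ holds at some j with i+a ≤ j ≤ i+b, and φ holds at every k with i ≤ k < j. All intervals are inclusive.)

True

Need some j in [1,9] with (down & !left), and !down at every k in [1,j-1].
  j=1: (down & !left) false.
  j=2: (down & !left) false.
  j=3: (down & !left) false.
  j=4: (down & !left) false.
  j=5: (down & !left) holds; !down holds at every k in [1,4] → satisfied.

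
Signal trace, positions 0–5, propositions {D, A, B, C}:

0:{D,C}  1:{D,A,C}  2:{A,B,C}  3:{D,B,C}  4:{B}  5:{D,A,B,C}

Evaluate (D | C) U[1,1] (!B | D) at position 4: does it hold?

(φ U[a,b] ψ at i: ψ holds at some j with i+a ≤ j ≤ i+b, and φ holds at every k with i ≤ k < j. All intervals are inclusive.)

Need some j in [5,5] with (!B | D), and (D | C) at every k in [4,j-1].
  j=5: (!B | D) holds, but (D | C) fails at k=4 → not this j.
No j in the window works → until fails.

Does not hold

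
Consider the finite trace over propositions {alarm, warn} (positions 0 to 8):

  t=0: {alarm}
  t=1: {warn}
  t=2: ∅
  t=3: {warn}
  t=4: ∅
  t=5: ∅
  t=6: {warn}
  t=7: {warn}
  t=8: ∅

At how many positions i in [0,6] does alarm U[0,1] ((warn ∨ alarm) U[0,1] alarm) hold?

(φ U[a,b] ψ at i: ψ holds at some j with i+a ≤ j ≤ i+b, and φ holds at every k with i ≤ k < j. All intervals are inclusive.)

1

Evaluate at each i in [0,6]:
  i=0: ✓ (rhs at j=0)
  i=1: ✗ (no rhs in [1,2])
  i=2: ✗ (no rhs in [2,3])
  i=3: ✗ (no rhs in [3,4])
  i=4: ✗ (no rhs in [4,5])
  i=5: ✗ (no rhs in [5,6])
  i=6: ✗ (no rhs in [6,7])
Positions where it holds: {0} → 1.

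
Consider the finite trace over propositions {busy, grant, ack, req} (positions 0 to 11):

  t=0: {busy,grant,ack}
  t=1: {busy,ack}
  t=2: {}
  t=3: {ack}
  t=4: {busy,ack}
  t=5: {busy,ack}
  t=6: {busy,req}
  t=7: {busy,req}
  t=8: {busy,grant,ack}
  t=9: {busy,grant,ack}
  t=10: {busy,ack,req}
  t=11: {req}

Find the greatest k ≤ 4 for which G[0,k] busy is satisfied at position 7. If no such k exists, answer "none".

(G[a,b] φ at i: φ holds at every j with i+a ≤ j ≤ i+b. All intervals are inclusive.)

busy must hold from j=7 onward; find where it first fails.
  j=7: holds
  j=8: holds
  j=9: holds
  j=10: holds
  j=11: fails
Holds on [7,10], so largest k = 3.

3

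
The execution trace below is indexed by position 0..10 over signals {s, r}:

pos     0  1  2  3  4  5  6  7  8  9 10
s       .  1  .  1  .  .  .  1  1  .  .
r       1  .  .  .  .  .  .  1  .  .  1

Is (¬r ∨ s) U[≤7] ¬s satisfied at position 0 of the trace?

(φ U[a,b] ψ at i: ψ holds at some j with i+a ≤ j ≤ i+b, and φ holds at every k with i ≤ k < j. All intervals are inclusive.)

True

Need some j in [0,7] with ¬s, and (¬r ∨ s) at every k in [0,j-1].
  j=0: ¬s holds; no prefix to check → satisfied.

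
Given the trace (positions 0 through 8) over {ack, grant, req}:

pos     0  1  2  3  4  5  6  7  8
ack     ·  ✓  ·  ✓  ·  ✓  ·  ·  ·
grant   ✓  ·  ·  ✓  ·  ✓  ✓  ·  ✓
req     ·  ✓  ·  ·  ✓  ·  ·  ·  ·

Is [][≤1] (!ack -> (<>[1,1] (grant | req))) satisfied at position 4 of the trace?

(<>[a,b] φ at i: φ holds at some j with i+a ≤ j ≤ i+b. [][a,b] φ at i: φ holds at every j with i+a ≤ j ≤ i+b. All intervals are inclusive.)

Check (!ack -> (<>[1,1] (grant | req))) at every j in [4,5]:
  j=4: antecedent true; consequent holds (witness at 5) → ✓
  j=5: antecedent false → ✓
All positions satisfy it → formula holds.

Holds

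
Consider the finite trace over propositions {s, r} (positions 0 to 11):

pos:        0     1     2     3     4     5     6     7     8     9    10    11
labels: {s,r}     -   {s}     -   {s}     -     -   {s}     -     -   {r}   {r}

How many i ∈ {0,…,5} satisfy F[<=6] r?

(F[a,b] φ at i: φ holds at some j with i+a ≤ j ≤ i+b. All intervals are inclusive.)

Evaluate at each i in [0,5]:
  i=0: ✓ (witness j=0)
  i=1: ✗ (none in [1,7])
  i=2: ✗ (none in [2,8])
  i=3: ✗ (none in [3,9])
  i=4: ✓ (witness j=10)
  i=5: ✓ (witness j=10)
Positions where it holds: {0, 4, 5} → 3.

3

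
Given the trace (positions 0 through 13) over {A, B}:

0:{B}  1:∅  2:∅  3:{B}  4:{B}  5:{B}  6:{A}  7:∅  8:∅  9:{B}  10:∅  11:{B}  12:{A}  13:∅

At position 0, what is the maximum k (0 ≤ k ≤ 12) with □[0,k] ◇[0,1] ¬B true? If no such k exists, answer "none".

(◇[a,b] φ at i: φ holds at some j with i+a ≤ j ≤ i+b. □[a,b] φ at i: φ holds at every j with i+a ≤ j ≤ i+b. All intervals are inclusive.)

◇[0,1] ¬B must hold from j=0 onward; find where it first fails.
  j=0: holds
  j=1: holds
  j=2: holds
  j=3: fails
Holds on [0,2], so largest k = 2.

2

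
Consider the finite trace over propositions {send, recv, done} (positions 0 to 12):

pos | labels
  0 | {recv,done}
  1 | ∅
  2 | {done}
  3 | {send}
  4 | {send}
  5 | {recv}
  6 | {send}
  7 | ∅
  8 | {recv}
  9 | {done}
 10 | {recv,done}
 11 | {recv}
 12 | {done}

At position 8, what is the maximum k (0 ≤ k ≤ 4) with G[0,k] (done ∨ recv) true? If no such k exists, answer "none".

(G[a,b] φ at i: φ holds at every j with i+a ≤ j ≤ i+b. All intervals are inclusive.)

(done ∨ recv) must hold from j=8 onward; find where it first fails.
  j=8: holds
  j=9: holds
  j=10: holds
  j=11: holds
  j=12: holds
Holds through j=12; largest k = 4.

4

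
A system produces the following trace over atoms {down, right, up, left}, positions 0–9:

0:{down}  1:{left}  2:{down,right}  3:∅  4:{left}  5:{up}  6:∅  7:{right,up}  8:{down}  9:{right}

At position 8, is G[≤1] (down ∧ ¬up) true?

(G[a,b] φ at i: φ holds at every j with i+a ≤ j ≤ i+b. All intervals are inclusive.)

False

Check (down ∧ ¬up) at every j in [8,9]:
  j=8: true
  j=9: false
Fails at j=9 → formula fails.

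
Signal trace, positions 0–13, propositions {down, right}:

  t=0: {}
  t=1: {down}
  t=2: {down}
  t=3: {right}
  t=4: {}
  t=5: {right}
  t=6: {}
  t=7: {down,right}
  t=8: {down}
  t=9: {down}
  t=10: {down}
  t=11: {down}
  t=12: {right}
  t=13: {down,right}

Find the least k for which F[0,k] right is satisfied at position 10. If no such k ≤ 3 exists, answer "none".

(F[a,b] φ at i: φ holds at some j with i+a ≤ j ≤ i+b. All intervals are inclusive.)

2

Scan j = 10,11,… for right:
  j=10: fails
  j=11: fails
  j=12: holds
First hit at j=12, so smallest k = 12-10 = 2.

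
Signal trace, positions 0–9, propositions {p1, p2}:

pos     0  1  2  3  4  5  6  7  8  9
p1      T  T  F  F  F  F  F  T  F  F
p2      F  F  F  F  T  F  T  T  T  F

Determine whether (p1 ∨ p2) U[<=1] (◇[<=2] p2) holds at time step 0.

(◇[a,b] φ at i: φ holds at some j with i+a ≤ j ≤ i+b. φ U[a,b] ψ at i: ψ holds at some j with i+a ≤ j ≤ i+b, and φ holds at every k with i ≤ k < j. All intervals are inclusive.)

Need some j in [0,1] with ◇[<=2] p2, and (p1 ∨ p2) at every k in [0,j-1].
  j=0: ◇[<=2] p2 — fails (none in [0,2]).
  j=1: ◇[<=2] p2 — fails (none in [1,3]).
No j in the window works → until fails.

False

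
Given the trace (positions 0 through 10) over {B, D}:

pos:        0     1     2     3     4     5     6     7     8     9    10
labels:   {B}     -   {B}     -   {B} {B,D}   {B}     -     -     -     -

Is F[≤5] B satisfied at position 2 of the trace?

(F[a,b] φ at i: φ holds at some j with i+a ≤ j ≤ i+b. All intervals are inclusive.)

Check B at each j in [2,7]:
  j=2: true
  j=3: false
  j=4: true
  j=5: true
  j=6: true
  j=7: false
Found at j=2 → formula holds.

Holds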